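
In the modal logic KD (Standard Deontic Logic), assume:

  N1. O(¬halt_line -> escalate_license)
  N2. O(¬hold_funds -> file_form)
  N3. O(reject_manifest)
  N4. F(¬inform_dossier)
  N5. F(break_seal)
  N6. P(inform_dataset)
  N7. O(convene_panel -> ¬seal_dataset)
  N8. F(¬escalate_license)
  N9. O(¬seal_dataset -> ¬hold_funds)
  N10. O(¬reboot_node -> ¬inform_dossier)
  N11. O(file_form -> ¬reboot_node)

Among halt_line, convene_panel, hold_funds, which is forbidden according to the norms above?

convene_panel

Premise 4 is F(¬inform_dossier), i.e. O(inform_dossier).
Premise 10 is O(¬reboot_node -> ¬inform_dossier); contrapositively O(inform_dossier -> reboot_node). Since O(inform_dossier) holds, K gives O(reboot_node).
Premise 11 is O(file_form -> ¬reboot_node); contrapositively O(reboot_node -> ¬file_form). Since O(reboot_node) holds, K gives O(¬file_form).
The contrapositive of premise 2 (O(¬hold_funds -> file_form)) is O(¬file_form -> hold_funds), and O(¬file_form) is already established, so O(hold_funds).
Premise 9, O(¬seal_dataset -> ¬hold_funds), contraposes to O(hold_funds -> seal_dataset); with O(hold_funds) we get O(seal_dataset).
Premise 7 is O(convene_panel -> ¬seal_dataset); contrapositively O(seal_dataset -> ¬convene_panel). Since O(seal_dataset) holds, K gives O(¬convene_panel).
So O(¬convene_panel) holds, i.e. convene_panel is forbidden. None of the other listed options is forbidden under the premises.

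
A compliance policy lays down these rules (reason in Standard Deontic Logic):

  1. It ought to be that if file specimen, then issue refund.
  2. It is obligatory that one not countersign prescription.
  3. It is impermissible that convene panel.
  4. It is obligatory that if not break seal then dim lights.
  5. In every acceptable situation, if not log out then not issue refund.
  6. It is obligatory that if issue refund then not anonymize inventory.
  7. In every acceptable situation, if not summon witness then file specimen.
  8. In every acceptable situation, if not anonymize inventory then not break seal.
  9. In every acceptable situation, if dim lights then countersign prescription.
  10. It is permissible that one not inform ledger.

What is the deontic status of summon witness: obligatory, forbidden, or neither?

Obligatory

Premise 2 gives O(¬countersign_prescription).
Premise 9, O(dim_lights → countersign_prescription), contraposes to O(¬countersign_prescription → ¬dim_lights); with O(¬countersign_prescription) we get O(¬dim_lights).
Premise 4, O(¬break_seal → dim_lights), contraposes to O(¬dim_lights → break_seal); with O(¬dim_lights) we get O(break_seal).
Premise 8 is O(¬anonymize_inventory → ¬break_seal); contrapositively O(break_seal → anonymize_inventory). Since O(break_seal) holds, K gives O(anonymize_inventory).
Premise 6, O(issue_refund → ¬anonymize_inventory), contraposes to O(anonymize_inventory → ¬issue_refund); with O(anonymize_inventory) we get O(¬issue_refund).
Premise 1, O(file_specimen → issue_refund), contraposes to O(¬issue_refund → ¬file_specimen); with O(¬issue_refund) we get O(¬file_specimen).
The contrapositive of premise 7 (O(¬summon_witness → file_specimen)) is O(¬file_specimen → summon_witness), and O(¬file_specimen) is already established, so O(summon_witness).
Premises 3, 5, 10 do not contribute to this derivation.
Hence summon_witness is obligatory.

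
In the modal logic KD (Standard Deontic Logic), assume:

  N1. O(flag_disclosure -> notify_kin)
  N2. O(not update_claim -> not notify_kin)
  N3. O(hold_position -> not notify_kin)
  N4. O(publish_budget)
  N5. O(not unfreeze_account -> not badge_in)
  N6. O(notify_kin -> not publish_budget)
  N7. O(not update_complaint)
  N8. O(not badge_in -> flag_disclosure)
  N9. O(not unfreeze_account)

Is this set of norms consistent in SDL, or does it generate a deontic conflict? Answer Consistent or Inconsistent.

From premise 4 we have O(publish_budget).
The contrapositive of premise 6 (O(notify_kin -> not publish_budget)) is O(publish_budget -> not notify_kin), and O(publish_budget) is already established, so O(not notify_kin).
The contrapositive of premise 1 (O(flag_disclosure -> notify_kin)) is O(not notify_kin -> not flag_disclosure), and O(not notify_kin) is already established, so O(not flag_disclosure).
The contrapositive of premise 8 (O(not badge_in -> flag_disclosure)) is O(not flag_disclosure -> badge_in), and O(not flag_disclosure) is already established, so O(badge_in).
The contrapositive of premise 5 (O(not unfreeze_account -> not badge_in)) is O(badge_in -> unfreeze_account), and O(badge_in) is already established, so O(unfreeze_account).
However, premise 9 gives O(not unfreeze_account).
We now have both O(unfreeze_account) and O(not unfreeze_account) — unfreeze_account is simultaneously obligatory and forbidden, violating the D-axiom.

Inconsistent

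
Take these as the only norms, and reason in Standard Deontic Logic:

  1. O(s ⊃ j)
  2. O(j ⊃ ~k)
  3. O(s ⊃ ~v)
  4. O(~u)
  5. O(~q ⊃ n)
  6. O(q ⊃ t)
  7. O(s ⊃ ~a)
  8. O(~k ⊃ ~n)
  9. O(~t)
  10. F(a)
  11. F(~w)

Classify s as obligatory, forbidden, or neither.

From premise 9 we have O(~t).
Premise 6, O(q ⊃ t), contraposes to O(~t ⊃ ~q); with O(~t) we get O(~q).
Applying K to premise 5 (O(~q ⊃ n)) and O(~q) yields O(n).
The contrapositive of premise 8 (O(~k ⊃ ~n)) is O(n ⊃ k), and O(n) is already established, so O(k).
Premise 2 is O(j ⊃ ~k); contrapositively O(k ⊃ ~j). Since O(k) holds, K gives O(~j).
Premise 1, O(s ⊃ j), contraposes to O(~j ⊃ ~s); with O(~j) we get O(~s).
Premises 3, 4, 7, 10, 11 do not contribute to this derivation.
Thus O(~s), which is F(s): s is forbidden.

Forbidden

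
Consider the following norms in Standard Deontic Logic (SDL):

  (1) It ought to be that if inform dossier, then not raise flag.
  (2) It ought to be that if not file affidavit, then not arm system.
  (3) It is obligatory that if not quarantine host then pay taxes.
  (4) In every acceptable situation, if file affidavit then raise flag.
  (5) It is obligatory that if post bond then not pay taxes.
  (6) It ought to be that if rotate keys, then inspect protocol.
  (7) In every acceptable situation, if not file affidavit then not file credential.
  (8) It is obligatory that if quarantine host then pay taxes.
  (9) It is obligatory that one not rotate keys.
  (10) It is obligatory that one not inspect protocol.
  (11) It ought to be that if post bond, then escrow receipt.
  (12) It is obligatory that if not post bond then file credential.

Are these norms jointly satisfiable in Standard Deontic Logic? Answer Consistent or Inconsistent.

Premise 6 is O(rotate_keys → inspect_protocol), but O(rotate_keys) is not derivable from the premises, so it does not yield O(inspect_protocol).
So O(inspect_protocol) is not derivable, and the apparent clash with O(¬inspect_protocol) does not arise.
A world satisfying every obligation exists (e.g. arm_system=false, escrow_receipt=false, file_affidavit=true, file_credential=true, inform_dossier=false, inspect_protocol=false, pay_taxes=true, post_bond=false, quarantine_host=false, raise_flag=true, rotate_keys=false); no atom is both obligatory and forbidden, so the set is consistent.

Consistent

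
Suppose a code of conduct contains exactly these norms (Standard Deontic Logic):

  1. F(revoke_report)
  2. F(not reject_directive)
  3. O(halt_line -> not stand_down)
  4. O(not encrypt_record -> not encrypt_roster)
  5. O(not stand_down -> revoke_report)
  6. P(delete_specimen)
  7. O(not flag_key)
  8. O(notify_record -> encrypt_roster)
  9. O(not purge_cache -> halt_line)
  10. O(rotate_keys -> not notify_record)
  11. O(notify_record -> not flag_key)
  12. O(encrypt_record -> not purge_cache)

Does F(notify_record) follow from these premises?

Yes

F(revoke_report) at premise 1 means O(not revoke_report).
Premise 5 is O(not stand_down -> revoke_report); contrapositively O(not revoke_report -> stand_down). Since O(not revoke_report) holds, K gives O(stand_down).
Premise 3 is O(halt_line -> not stand_down); contrapositively O(stand_down -> not halt_line). Since O(stand_down) holds, K gives O(not halt_line).
Premise 9, O(not purge_cache -> halt_line), contraposes to O(not halt_line -> purge_cache); with O(not halt_line) we get O(purge_cache).
The contrapositive of premise 12 (O(encrypt_record -> not purge_cache)) is O(purge_cache -> not encrypt_record), and O(purge_cache) is already established, so O(not encrypt_record).
From O(not encrypt_record) and premise 4, O(not encrypt_record -> not encrypt_roster), we obtain O(not encrypt_roster).
The contrapositive of premise 8 (O(notify_record -> encrypt_roster)) is O(not encrypt_roster -> not notify_record), and O(not encrypt_roster) is already established, so O(not notify_record).
Premises 2, 6, 7, 10, 11 do not contribute to this derivation.
So O(not notify_record) holds, i.e. F(notify_record). The claim follows.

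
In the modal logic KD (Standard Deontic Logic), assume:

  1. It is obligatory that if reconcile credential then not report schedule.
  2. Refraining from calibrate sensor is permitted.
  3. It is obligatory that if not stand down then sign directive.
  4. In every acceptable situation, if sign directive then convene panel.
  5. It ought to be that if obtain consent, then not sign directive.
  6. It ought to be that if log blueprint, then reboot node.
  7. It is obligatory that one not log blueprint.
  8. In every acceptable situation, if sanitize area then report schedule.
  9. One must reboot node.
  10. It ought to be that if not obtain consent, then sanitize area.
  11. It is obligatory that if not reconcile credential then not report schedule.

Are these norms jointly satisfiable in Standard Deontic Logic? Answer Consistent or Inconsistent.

Consistent

Premise 6 is O(log_blueprint → reboot_node); even if O(reboot_node) held, inferring O(log_blueprint) would be affirming the consequent — invalid.
So O(log_blueprint) is not derivable, and the apparent clash with O(¬log_blueprint) does not arise.
A world satisfying every obligation exists (e.g. calibrate_sensor=false, convene_panel=false, log_blueprint=false, obtain_consent=true, reboot_node=true, reconcile_credential=false, report_schedule=false, sanitize_area=false, sign_directive=false, stand_down=true); no atom is both obligatory and forbidden, so the set is consistent.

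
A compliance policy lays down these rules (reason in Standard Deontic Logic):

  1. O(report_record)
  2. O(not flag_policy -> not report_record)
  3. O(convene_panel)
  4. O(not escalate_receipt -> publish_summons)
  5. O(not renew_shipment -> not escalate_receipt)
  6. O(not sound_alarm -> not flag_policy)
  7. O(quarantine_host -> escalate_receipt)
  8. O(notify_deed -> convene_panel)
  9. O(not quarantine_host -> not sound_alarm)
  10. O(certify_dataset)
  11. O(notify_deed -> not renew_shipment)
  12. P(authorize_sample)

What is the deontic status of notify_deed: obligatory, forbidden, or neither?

Forbidden

Premise 1 gives O(report_record).
Premise 2, O(not flag_policy -> not report_record), contraposes to O(report_record -> flag_policy); with O(report_record) we get O(flag_policy).
The contrapositive of premise 6 (O(not sound_alarm -> not flag_policy)) is O(flag_policy -> sound_alarm), and O(flag_policy) is already established, so O(sound_alarm).
Premise 9, O(not quarantine_host -> not sound_alarm), contraposes to O(sound_alarm -> quarantine_host); with O(sound_alarm) we get O(quarantine_host).
Premise 7 is O(quarantine_host -> escalate_receipt); since O(quarantine_host), deontic closure gives O(escalate_receipt).
Premise 5 is O(not renew_shipment -> not escalate_receipt); contrapositively O(escalate_receipt -> renew_shipment). Since O(escalate_receipt) holds, K gives O(renew_shipment).
Premise 11 is O(notify_deed -> not renew_shipment); contrapositively O(renew_shipment -> not notify_deed). Since O(renew_shipment) holds, K gives O(not notify_deed).
Premises 3, 4, 8, 10, 12 do not contribute to this derivation.
Thus O(not notify_deed), which is F(notify_deed): notify_deed is forbidden.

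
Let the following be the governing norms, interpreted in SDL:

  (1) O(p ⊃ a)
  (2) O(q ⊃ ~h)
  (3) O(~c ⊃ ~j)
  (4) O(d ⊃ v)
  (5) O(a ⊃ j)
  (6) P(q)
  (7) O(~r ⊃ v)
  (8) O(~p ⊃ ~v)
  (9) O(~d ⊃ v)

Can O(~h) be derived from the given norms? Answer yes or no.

No

Premise 2 is O(q ⊃ ~h), but O(q) is not derivable from the premises (the permission P(q) asserts only ~O(~q), not O(q)), so it does not yield O(~h).
No other premise forces O(~h). An ideal world satisfying every premise can still have ~h false, so O(~h) is not derivable.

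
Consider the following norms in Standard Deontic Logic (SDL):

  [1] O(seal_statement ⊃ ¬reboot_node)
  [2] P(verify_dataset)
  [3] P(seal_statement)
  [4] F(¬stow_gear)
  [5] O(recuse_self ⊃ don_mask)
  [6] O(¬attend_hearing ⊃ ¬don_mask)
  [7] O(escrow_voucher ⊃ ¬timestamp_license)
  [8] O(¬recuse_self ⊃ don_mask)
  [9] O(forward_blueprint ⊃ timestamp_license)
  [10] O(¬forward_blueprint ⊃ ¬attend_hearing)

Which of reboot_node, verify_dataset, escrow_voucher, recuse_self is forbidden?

escrow_voucher

Premises 5 and 8 are O(recuse_self ⊃ don_mask) and O(¬recuse_self ⊃ don_mask); every ideal world satisfies recuse_self or ¬recuse_self, so in either case don_mask holds — hence O(don_mask).
The contrapositive of premise 6 (O(¬attend_hearing ⊃ ¬don_mask)) is O(don_mask ⊃ attend_hearing), and O(don_mask) is already established, so O(attend_hearing).
The contrapositive of premise 10 (O(¬forward_blueprint ⊃ ¬attend_hearing)) is O(attend_hearing ⊃ forward_blueprint), and O(attend_hearing) is already established, so O(forward_blueprint).
Premise 9 is O(forward_blueprint ⊃ timestamp_license); since O(forward_blueprint), deontic closure gives O(timestamp_license).
The contrapositive of premise 7 (O(escrow_voucher ⊃ ¬timestamp_license)) is O(timestamp_license ⊃ ¬escrow_voucher), and O(timestamp_license) is already established, so O(¬escrow_voucher).
So O(¬escrow_voucher) holds, i.e. escrow_voucher is forbidden. None of the other listed options is forbidden under the premises.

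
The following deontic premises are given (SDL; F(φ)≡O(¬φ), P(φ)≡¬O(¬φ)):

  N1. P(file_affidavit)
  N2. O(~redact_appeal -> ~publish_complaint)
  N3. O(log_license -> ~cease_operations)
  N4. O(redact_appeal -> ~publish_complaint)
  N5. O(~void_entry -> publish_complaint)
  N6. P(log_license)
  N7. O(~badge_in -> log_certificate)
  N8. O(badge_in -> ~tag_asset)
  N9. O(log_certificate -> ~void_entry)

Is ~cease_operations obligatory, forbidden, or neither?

Neither

Premise 3 is O(log_license -> ~cease_operations), but O(log_license) is not derivable from the premises (the permission P(log_license) asserts only ~O(~log_license), not O(log_license)), so it does not yield O(~cease_operations).
No premise or chain of K-axiom applications forces O(~cease_operations), and none forces O(cease_operations). So ~cease_operations is neither obligatory nor forbidden under these norms.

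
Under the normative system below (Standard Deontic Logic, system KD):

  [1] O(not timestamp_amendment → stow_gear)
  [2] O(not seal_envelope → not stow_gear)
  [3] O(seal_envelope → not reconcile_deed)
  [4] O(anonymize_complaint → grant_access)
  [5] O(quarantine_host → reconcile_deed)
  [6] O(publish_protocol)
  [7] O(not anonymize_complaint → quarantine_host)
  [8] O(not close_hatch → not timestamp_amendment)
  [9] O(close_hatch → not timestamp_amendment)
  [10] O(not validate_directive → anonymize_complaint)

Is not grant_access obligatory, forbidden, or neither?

By case analysis on close_hatch: premise 9 gives O(close_hatch → not timestamp_amendment) and premise 8 gives O(not close_hatch → not timestamp_amendment), so O(not timestamp_amendment) either way.
Premise 1 is O(not timestamp_amendment → stow_gear); since O(not timestamp_amendment), deontic closure gives O(stow_gear).
Premise 2 is O(not seal_envelope → not stow_gear); contrapositively O(stow_gear → seal_envelope). Since O(stow_gear) holds, K gives O(seal_envelope).
Premise 3 is O(seal_envelope → not reconcile_deed); since O(seal_envelope), deontic closure gives O(not reconcile_deed).
Premise 5, O(quarantine_host → reconcile_deed), contraposes to O(not reconcile_deed → not quarantine_host); with O(not reconcile_deed) we get O(not quarantine_host).
Premise 7 is O(not anonymize_complaint → quarantine_host); contrapositively O(not quarantine_host → anonymize_complaint). Since O(not quarantine_host) holds, K gives O(anonymize_complaint).
With premise 4, O(anonymize_complaint → grant_access), the K-axiom yields O(grant_access).
Premises 6, 10 do not contribute to this derivation.
Thus O(grant_access), which is F(not grant_access): not grant_access is forbidden.

Forbidden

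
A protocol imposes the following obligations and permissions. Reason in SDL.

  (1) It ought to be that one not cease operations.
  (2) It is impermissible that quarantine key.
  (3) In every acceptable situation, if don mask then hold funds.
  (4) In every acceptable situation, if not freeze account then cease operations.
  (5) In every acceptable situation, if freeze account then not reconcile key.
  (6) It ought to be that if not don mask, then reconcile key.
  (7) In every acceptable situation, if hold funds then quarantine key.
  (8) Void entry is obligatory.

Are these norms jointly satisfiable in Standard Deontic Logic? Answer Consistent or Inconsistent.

Inconsistent

F(quarantine_key) at premise 2 means O(¬quarantine_key).
The contrapositive of premise 7 (O(hold_funds → quarantine_key)) is O(¬quarantine_key → ¬hold_funds), and O(¬quarantine_key) is already established, so O(¬hold_funds).
The contrapositive of premise 3 (O(don_mask → hold_funds)) is O(¬hold_funds → ¬don_mask), and O(¬hold_funds) is already established, so O(¬don_mask).
Applying K to premise 6 (O(¬don_mask → reconcile_key)) and O(¬don_mask) yields O(reconcile_key).
Premise 5, O(freeze_account → ¬reconcile_key), contraposes to O(reconcile_key → ¬freeze_account); with O(reconcile_key) we get O(¬freeze_account).
With premise 4, O(¬freeze_account → cease_operations), the K-axiom yields O(cease_operations).
But premise 1 directly asserts O(¬cease_operations).
We now have both O(cease_operations) and O(¬cease_operations) — cease_operations is simultaneously obligatory and forbidden, violating the D-axiom.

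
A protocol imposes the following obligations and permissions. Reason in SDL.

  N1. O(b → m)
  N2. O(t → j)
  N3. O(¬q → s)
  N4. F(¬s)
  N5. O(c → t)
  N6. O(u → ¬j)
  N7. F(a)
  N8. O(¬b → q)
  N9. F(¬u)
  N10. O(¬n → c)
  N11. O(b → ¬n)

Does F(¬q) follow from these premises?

F(¬u) at premise 9 means O(u).
Premise 6 is O(u → ¬j); since O(u), deontic closure gives O(¬j).
Premise 2 is O(t → j); contrapositively O(¬j → ¬t). Since O(¬j) holds, K gives O(¬t).
Premise 5, O(c → t), contraposes to O(¬t → ¬c); with O(¬t) we get O(¬c).
Premise 10 is O(¬n → c); contrapositively O(¬c → n). Since O(¬c) holds, K gives O(n).
Premise 11 is O(b → ¬n); contrapositively O(n → ¬b). Since O(n) holds, K gives O(¬b).
With premise 8, O(¬b → q), the K-axiom yields O(q).
Premises 1, 3, 4, 7 do not contribute to this derivation.
So O(q) holds, i.e. F(¬q). The claim follows.

Yes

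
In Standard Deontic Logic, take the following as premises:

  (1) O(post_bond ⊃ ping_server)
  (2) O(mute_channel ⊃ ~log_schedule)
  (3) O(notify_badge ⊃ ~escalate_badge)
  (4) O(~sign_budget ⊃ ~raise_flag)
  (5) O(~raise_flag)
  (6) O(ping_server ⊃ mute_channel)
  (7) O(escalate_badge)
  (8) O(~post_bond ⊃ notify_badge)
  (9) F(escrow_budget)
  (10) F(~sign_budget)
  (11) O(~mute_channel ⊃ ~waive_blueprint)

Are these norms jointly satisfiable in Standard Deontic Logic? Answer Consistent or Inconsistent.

Premise 4 is O(~sign_budget ⊃ ~raise_flag); even if O(~raise_flag) held, inferring O(~sign_budget) would be affirming the consequent — invalid.
So O(~sign_budget) is not derivable, and the apparent clash with O(sign_budget) does not arise.
A world satisfying every obligation exists (e.g. escalate_badge=true, escrow_budget=false, log_schedule=false, mute_channel=true, notify_badge=false, ping_server=true, post_bond=true, raise_flag=false, sign_budget=true, waive_blueprint=false); no atom is both obligatory and forbidden, so the set is consistent.

Consistent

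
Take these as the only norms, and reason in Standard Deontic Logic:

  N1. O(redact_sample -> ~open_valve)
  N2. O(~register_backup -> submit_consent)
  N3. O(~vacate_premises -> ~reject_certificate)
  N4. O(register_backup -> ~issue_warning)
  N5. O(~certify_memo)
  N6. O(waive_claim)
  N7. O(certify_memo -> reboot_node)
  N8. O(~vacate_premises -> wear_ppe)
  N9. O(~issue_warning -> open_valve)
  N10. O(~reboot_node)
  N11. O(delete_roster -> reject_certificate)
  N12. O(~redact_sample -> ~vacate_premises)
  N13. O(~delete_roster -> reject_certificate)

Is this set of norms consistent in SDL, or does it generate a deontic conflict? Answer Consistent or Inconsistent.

Consistent

Premise 7 is O(certify_memo -> reboot_node), but O(certify_memo) is not derivable from the premises, so it does not yield O(reboot_node).
So O(reboot_node) is not derivable, and the apparent clash with O(~reboot_node) does not arise.
A world satisfying every obligation exists (e.g. certify_memo=false, delete_roster=false, issue_warning=true, open_valve=false, reboot_node=false, redact_sample=true, register_backup=false, reject_certificate=true, submit_consent=true, vacate_premises=true, waive_claim=true, wear_ppe=false); no atom is both obligatory and forbidden, so the set is consistent.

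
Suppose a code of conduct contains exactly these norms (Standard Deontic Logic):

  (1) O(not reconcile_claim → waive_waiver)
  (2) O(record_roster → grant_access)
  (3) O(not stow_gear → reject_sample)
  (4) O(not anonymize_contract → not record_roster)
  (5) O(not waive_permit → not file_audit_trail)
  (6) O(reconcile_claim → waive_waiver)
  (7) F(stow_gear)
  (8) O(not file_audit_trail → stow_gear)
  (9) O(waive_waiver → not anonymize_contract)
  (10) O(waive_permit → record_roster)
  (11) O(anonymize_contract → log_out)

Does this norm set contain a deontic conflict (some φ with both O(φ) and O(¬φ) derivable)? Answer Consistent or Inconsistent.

Premises 1 and 6 are O(not reconcile_claim → waive_waiver) and O(reconcile_claim → waive_waiver); every ideal world satisfies not reconcile_claim or reconcile_claim, so in either case waive_waiver holds — hence O(waive_waiver).
Applying K to premise 9 (O(waive_waiver → not anonymize_contract)) and O(waive_waiver) yields O(not anonymize_contract).
Premise 4 is O(not anonymize_contract → not record_roster); since O(not anonymize_contract), deontic closure gives O(not record_roster).
Premise 10, O(waive_permit → record_roster), contraposes to O(not record_roster → not waive_permit); with O(not record_roster) we get O(not waive_permit).
Premise 5 is O(not waive_permit → not file_audit_trail); since O(not waive_permit), deontic closure gives O(not file_audit_trail).
Premise 8 is O(not file_audit_trail → stow_gear); since O(not file_audit_trail), deontic closure gives O(stow_gear).
Yet premise 7 is F(stow_gear), i.e. O(not stow_gear).
We now have both O(stow_gear) and O(not stow_gear) — stow_gear is simultaneously obligatory and forbidden, violating the D-axiom.

Inconsistent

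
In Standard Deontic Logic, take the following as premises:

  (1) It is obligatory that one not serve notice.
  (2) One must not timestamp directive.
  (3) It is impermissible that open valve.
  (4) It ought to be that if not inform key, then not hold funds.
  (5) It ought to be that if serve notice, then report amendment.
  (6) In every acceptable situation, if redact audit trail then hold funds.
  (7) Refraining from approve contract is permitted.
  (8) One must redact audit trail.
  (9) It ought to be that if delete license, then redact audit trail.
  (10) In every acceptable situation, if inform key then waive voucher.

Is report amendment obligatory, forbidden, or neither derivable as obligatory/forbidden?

Premise 5 is O(serve_notice → report_amendment), but O(serve_notice) is not derivable from the premises, so it does not yield O(report_amendment).
No premise or chain of K-axiom applications forces O(report_amendment), and none forces O(¬report_amendment). So report_amendment is neither obligatory nor forbidden under these norms.

Neither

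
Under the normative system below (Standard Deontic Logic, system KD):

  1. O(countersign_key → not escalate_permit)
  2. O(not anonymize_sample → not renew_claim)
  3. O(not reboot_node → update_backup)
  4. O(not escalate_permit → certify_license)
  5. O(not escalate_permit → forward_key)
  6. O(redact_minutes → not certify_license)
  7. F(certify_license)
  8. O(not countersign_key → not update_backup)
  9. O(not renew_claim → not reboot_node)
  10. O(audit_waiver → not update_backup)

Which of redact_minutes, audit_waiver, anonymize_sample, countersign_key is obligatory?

anonymize_sample

F(certify_license) at premise 7 means O(not certify_license).
Premise 4, O(not escalate_permit → certify_license), contraposes to O(not certify_license → escalate_permit); with O(not certify_license) we get O(escalate_permit).
Premise 1, O(countersign_key → not escalate_permit), contraposes to O(escalate_permit → not countersign_key); with O(escalate_permit) we get O(not countersign_key).
Premise 8 is O(not countersign_key → not update_backup); since O(not countersign_key), deontic closure gives O(not update_backup).
Premise 3, O(not reboot_node → update_backup), contraposes to O(not update_backup → reboot_node); with O(not update_backup) we get O(reboot_node).
Premise 9, O(not renew_claim → not reboot_node), contraposes to O(reboot_node → renew_claim); with O(reboot_node) we get O(renew_claim).
Premise 2 is O(not anonymize_sample → not renew_claim); contrapositively O(renew_claim → anonymize_sample). Since O(renew_claim) holds, K gives O(anonymize_sample).
So O(anonymize_sample) holds — anonymize_sample is obligatory. None of the other listed options is made obligatory by any chain of premises.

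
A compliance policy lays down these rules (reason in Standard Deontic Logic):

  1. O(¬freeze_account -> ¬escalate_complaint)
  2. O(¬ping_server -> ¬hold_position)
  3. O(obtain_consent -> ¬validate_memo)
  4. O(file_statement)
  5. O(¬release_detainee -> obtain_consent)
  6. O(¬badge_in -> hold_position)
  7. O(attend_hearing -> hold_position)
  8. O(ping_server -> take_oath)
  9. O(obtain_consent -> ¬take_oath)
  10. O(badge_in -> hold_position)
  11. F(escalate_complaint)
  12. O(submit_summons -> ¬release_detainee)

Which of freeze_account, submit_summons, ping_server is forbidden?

Premises 10 and 6 are O(badge_in -> hold_position) and O(¬badge_in -> hold_position); every ideal world satisfies badge_in or ¬badge_in, so in either case hold_position holds — hence O(hold_position).
The contrapositive of premise 2 (O(¬ping_server -> ¬hold_position)) is O(hold_position -> ping_server), and O(hold_position) is already established, so O(ping_server).
With premise 8, O(ping_server -> take_oath), the K-axiom yields O(take_oath).
Premise 9, O(obtain_consent -> ¬take_oath), contraposes to O(take_oath -> ¬obtain_consent); with O(take_oath) we get O(¬obtain_consent).
Premise 5, O(¬release_detainee -> obtain_consent), contraposes to O(¬obtain_consent -> release_detainee); with O(¬obtain_consent) we get O(release_detainee).
The contrapositive of premise 12 (O(submit_summons -> ¬release_detainee)) is O(release_detainee -> ¬submit_summons), and O(release_detainee) is already established, so O(¬submit_summons).
So O(¬submit_summons) holds, i.e. submit_summons is forbidden. None of the other listed options is forbidden under the premises.

submit_summons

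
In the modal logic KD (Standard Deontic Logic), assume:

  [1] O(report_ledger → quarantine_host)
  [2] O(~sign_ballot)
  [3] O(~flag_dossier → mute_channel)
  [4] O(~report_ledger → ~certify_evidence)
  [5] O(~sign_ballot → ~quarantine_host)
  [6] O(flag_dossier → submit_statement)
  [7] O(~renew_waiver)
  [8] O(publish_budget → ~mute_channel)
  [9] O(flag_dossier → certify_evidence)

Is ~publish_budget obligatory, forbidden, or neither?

Obligatory

Premise 2 gives O(~sign_ballot).
With premise 5, O(~sign_ballot → ~quarantine_host), the K-axiom yields O(~quarantine_host).
The contrapositive of premise 1 (O(report_ledger → quarantine_host)) is O(~quarantine_host → ~report_ledger), and O(~quarantine_host) is already established, so O(~report_ledger).
From O(~report_ledger) and premise 4, O(~report_ledger → ~certify_evidence), we obtain O(~certify_evidence).
Premise 9, O(flag_dossier → certify_evidence), contraposes to O(~certify_evidence → ~flag_dossier); with O(~certify_evidence) we get O(~flag_dossier).
From O(~flag_dossier) and premise 3, O(~flag_dossier → mute_channel), we obtain O(mute_channel).
The contrapositive of premise 8 (O(publish_budget → ~mute_channel)) is O(mute_channel → ~publish_budget), and O(mute_channel) is already established, so O(~publish_budget).
Premises 6, 7 do not contribute to this derivation.
Hence ~publish_budget is obligatory.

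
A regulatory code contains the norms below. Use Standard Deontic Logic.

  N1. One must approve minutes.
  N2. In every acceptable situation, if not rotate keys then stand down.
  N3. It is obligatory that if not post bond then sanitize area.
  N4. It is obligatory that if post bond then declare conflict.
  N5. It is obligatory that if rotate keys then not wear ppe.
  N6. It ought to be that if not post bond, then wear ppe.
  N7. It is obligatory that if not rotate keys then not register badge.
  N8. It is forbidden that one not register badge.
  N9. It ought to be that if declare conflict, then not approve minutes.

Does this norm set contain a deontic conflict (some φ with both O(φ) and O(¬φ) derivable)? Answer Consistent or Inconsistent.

Inconsistent

F(¬register_badge) at premise 8 means O(register_badge).
Premise 7 is O(¬rotate_keys → ¬register_badge); contrapositively O(register_badge → rotate_keys). Since O(register_badge) holds, K gives O(rotate_keys).
From O(rotate_keys) and premise 5, O(rotate_keys → ¬wear_ppe), we obtain O(¬wear_ppe).
Premise 6, O(¬post_bond → wear_ppe), contraposes to O(¬wear_ppe → post_bond); with O(¬wear_ppe) we get O(post_bond).
With premise 4, O(post_bond → declare_conflict), the K-axiom yields O(declare_conflict).
With premise 9, O(declare_conflict → ¬approve_minutes), the K-axiom yields O(¬approve_minutes).
Yet premise 1 states O(approve_minutes).
We now have both O(¬approve_minutes) and O(approve_minutes) — approve_minutes is simultaneously obligatory and forbidden, violating the D-axiom.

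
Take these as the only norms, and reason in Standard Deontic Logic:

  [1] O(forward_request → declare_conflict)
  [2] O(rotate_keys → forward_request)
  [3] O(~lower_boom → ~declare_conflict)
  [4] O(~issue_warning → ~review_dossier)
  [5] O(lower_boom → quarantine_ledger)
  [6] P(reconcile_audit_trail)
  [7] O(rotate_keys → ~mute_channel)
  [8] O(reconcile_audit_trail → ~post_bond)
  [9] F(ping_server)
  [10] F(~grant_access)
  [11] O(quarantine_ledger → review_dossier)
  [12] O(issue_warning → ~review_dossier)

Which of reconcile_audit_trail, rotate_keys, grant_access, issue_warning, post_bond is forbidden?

Premises 4 and 12 cover both cases: O(~issue_warning → ~review_dossier) and O(issue_warning → ~review_dossier). Since ~issue_warning ∨ issue_warning is a tautology, O(~review_dossier) follows.
Premise 11, O(quarantine_ledger → review_dossier), contraposes to O(~review_dossier → ~quarantine_ledger); with O(~review_dossier) we get O(~quarantine_ledger).
Premise 5, O(lower_boom → quarantine_ledger), contraposes to O(~quarantine_ledger → ~lower_boom); with O(~quarantine_ledger) we get O(~lower_boom).
From O(~lower_boom) and premise 3, O(~lower_boom → ~declare_conflict), we obtain O(~declare_conflict).
The contrapositive of premise 1 (O(forward_request → declare_conflict)) is O(~declare_conflict → ~forward_request), and O(~declare_conflict) is already established, so O(~forward_request).
Premise 2, O(rotate_keys → forward_request), contraposes to O(~forward_request → ~rotate_keys); with O(~forward_request) we get O(~rotate_keys).
So O(~rotate_keys) holds, i.e. rotate_keys is forbidden. None of the other listed options is forbidden under the premises.

rotate_keys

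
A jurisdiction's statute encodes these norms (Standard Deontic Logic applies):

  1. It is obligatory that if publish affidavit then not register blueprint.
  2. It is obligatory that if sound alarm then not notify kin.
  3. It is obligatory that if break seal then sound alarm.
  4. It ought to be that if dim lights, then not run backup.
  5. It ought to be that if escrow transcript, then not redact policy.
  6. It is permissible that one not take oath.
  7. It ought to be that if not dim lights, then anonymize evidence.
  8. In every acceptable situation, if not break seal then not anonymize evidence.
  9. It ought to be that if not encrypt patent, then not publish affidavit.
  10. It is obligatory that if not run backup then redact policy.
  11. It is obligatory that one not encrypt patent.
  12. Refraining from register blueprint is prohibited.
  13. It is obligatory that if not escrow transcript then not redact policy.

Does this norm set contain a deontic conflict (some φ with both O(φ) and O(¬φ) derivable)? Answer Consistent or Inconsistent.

Premise 1 is O(publish_affidavit → ¬register_blueprint), but O(publish_affidavit) is not derivable from the premises, so it does not yield O(¬register_blueprint).
So O(¬register_blueprint) is not derivable, and the apparent clash with O(register_blueprint) does not arise.
A world satisfying every obligation exists (e.g. anonymize_evidence=true, break_seal=true, dim_lights=false, encrypt_patent=false, escrow_transcript=false, notify_kin=false, publish_affidavit=false, redact_policy=false, register_blueprint=true, run_backup=true, sound_alarm=true, take_oath=false); no atom is both obligatory and forbidden, so the set is consistent.

Consistent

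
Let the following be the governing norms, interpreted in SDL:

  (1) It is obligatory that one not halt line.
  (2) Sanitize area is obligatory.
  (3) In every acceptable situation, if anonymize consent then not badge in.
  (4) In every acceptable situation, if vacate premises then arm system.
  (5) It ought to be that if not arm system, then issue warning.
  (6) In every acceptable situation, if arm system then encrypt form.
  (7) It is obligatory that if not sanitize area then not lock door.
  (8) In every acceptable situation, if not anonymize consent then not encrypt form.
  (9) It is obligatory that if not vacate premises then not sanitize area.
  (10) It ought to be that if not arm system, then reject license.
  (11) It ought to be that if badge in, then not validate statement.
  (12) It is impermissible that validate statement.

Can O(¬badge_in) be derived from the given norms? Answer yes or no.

Yes

Premise 2 states O(sanitize_area) outright.
The contrapositive of premise 9 (O(¬vacate_premises → ¬sanitize_area)) is O(sanitize_area → vacate_premises), and O(sanitize_area) is already established, so O(vacate_premises).
With premise 4, O(vacate_premises → arm_system), the K-axiom yields O(arm_system).
Applying K to premise 6 (O(arm_system → encrypt_form)) and O(arm_system) yields O(encrypt_form).
Premise 8, O(¬anonymize_consent → ¬encrypt_form), contraposes to O(encrypt_form → anonymize_consent); with O(encrypt_form) we get O(anonymize_consent).
From O(anonymize_consent) and premise 3, O(anonymize_consent → ¬badge_in), we obtain O(¬badge_in).
Premises 1, 5, 7, 10, 11, 12 do not contribute to this derivation.
So O(¬badge_in) follows.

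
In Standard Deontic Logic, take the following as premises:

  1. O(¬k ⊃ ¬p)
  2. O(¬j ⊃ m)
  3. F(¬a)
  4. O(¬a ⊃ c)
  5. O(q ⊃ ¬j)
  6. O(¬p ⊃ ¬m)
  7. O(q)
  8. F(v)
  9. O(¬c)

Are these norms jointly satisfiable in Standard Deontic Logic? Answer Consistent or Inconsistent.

Premise 4 is O(¬a ⊃ c), but O(¬a) is not derivable from the premises, so it does not yield O(c).
So O(c) is not derivable, and the apparent clash with O(¬c) does not arise.
A world satisfying every obligation exists (e.g. a=true, c=false, j=false, k=true, m=true, p=true, q=true, v=false); no atom is both obligatory and forbidden, so the set is consistent.

Consistent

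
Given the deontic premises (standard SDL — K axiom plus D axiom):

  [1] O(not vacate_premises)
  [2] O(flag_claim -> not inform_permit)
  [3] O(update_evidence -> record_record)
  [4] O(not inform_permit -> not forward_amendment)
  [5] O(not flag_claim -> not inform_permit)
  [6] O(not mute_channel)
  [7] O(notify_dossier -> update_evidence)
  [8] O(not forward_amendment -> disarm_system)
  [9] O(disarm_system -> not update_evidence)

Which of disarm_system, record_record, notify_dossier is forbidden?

Premises 2 and 5 cover both cases: O(flag_claim -> not inform_permit) and O(not flag_claim -> not inform_permit). Since flag_claim ∨ not flag_claim is a tautology, O(not inform_permit) follows.
Premise 4 is O(not inform_permit -> not forward_amendment); since O(not inform_permit), deontic closure gives O(not forward_amendment).
From O(not forward_amendment) and premise 8, O(not forward_amendment -> disarm_system), we obtain O(disarm_system).
Premise 9 is O(disarm_system -> not update_evidence); since O(disarm_system), deontic closure gives O(not update_evidence).
Premise 7, O(notify_dossier -> update_evidence), contraposes to O(not update_evidence -> not notify_dossier); with O(not update_evidence) we get O(not notify_dossier).
So O(not notify_dossier) holds, i.e. notify_dossier is forbidden. None of the other listed options is forbidden under the premises.

notify_dossier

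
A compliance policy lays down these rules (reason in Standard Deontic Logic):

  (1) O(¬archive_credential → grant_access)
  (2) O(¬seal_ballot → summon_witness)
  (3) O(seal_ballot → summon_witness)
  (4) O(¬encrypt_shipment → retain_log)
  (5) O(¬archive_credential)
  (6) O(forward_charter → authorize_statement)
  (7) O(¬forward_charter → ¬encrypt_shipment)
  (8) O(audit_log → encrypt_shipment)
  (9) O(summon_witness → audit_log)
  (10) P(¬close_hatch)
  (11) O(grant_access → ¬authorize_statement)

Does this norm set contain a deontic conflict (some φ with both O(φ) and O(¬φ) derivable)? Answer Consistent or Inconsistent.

Premises 3 and 2 are O(seal_ballot → summon_witness) and O(¬seal_ballot → summon_witness); every ideal world satisfies seal_ballot or ¬seal_ballot, so in either case summon_witness holds — hence O(summon_witness).
Premise 9 is O(summon_witness → audit_log); since O(summon_witness), deontic closure gives O(audit_log).
From O(audit_log) and premise 8, O(audit_log → encrypt_shipment), we obtain O(encrypt_shipment).
Premise 7, O(¬forward_charter → ¬encrypt_shipment), contraposes to O(encrypt_shipment → forward_charter); with O(encrypt_shipment) we get O(forward_charter).
Applying K to premise 6 (O(forward_charter → authorize_statement)) and O(forward_charter) yields O(authorize_statement).
The contrapositive of premise 11 (O(grant_access → ¬authorize_statement)) is O(authorize_statement → ¬grant_access), and O(authorize_statement) is already established, so O(¬grant_access).
Premise 1 is O(¬archive_credential → grant_access); contrapositively O(¬grant_access → archive_credential). Since O(¬grant_access) holds, K gives O(archive_credential).
Yet premise 5 states O(¬archive_credential).
We now have both O(archive_credential) and O(¬archive_credential) — archive_credential is simultaneously obligatory and forbidden, violating the D-axiom.

Inconsistent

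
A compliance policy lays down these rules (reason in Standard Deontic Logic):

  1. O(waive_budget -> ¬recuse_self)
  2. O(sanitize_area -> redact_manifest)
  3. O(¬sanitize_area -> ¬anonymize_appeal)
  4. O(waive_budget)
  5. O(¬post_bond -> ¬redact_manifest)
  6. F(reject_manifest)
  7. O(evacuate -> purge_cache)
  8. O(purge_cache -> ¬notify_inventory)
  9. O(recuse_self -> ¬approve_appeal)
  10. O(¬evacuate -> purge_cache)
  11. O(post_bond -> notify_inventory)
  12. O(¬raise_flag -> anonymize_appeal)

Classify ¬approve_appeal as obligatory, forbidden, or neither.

Neither

Premise 9 is O(recuse_self -> ¬approve_appeal), but O(recuse_self) is not derivable from the premises, so it does not yield O(¬approve_appeal).
No premise or chain of K-axiom applications forces O(¬approve_appeal), and none forces O(approve_appeal). So ¬approve_appeal is neither obligatory nor forbidden under these norms.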